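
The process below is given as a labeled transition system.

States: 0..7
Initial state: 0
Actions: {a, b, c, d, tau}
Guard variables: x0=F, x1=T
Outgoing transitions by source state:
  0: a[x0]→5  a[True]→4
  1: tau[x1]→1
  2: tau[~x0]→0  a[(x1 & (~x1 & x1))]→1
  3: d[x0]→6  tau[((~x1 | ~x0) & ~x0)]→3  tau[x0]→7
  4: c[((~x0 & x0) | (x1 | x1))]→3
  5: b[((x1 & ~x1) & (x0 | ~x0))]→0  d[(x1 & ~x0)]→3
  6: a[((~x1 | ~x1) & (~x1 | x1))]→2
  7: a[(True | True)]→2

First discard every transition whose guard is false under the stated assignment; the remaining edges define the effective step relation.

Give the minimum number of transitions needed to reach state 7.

Breadth-first toward 7:
  Layer 0: {0}
  Layer 1: {4}
  Layer 2: {3}
7 never appears.

Answer: UNREACHABLE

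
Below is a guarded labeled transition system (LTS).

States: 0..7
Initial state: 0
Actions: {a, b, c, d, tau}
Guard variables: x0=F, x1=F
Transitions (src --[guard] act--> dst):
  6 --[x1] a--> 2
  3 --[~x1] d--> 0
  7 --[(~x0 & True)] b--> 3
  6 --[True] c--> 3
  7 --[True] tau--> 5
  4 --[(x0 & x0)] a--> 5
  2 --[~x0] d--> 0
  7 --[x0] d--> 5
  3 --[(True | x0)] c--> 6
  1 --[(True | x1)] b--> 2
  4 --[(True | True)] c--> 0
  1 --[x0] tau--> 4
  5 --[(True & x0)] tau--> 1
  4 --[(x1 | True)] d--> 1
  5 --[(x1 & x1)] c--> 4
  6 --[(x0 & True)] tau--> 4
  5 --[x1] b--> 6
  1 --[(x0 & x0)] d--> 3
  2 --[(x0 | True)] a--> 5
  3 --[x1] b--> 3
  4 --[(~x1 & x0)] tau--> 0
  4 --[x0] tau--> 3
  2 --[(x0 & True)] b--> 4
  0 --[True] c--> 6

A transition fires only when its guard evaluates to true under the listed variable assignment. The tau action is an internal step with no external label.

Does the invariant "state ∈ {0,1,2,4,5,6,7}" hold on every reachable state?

Answer: INVARIANT VIOLATED at state 3

Trace:
Safe = {0,1,2,4,5,6,7}
Reach set: {0,3,6}
  0: ok
  3: VIOLATES
  6: ok
reach 3 via c·c — violates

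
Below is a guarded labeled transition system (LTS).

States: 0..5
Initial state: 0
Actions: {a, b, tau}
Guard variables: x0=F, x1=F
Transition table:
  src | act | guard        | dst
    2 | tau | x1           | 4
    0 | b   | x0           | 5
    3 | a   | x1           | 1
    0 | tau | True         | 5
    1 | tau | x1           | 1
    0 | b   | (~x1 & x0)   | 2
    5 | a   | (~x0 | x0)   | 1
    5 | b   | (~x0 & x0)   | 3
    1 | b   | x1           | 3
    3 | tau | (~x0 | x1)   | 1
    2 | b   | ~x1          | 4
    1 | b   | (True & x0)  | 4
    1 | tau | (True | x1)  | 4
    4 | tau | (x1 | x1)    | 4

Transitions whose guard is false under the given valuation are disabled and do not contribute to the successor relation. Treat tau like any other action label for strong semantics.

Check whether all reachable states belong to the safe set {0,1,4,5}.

Answer: INVARIANT HOLDS

Working:
Allowed set {0,1,4,5}
Reach set: {0,1,4,5}
  0: ✓
  1: ✓
  4: ✓
  5: ✓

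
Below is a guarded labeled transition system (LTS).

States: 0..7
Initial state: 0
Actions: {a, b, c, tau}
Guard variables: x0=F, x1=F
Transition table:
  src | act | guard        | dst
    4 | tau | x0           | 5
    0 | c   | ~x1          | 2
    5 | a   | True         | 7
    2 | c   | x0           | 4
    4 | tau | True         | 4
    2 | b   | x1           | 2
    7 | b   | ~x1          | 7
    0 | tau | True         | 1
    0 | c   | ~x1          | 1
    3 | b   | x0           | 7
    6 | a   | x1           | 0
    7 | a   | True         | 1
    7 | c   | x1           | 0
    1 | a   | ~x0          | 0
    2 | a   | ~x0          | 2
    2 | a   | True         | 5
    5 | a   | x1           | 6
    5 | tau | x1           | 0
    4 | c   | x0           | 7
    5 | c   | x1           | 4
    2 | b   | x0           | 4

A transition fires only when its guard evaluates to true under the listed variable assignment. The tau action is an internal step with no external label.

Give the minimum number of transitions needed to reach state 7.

Answer: 3

Trace:
Layered search for 7:
  depth 0: {0}
  depth 1: {1,2}
  depth 2: {5}
  depth 3: {7}
depth(7)=3, e.g. c·a·a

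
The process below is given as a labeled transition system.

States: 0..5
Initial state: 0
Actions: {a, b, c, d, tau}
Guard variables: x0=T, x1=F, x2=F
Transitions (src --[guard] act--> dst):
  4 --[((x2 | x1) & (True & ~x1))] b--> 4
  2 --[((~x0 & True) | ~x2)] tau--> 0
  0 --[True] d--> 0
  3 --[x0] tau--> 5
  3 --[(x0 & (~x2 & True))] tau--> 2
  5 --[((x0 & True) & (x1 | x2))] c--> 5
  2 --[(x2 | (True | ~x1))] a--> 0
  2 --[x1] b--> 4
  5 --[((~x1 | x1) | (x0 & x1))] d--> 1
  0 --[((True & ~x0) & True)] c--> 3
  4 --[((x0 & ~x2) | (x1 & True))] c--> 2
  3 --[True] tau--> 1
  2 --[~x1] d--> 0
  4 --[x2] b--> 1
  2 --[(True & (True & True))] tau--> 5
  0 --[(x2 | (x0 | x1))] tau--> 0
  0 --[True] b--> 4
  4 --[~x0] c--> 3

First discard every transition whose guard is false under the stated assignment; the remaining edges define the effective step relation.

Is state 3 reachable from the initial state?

Guard filter leaves 12 enabled edge(s).
Layer 0: {0}
Layer 1: {4}  now seen {0,4}
Layer 2: {2}  now seen {0,2,4}
Layer 3: {5}  now seen {0,2,4,5}
Layer 4: {1}  now seen {0,1,2,4,5}
Reachable = {0,1,2,4,5}

Answer: UNREACHABLE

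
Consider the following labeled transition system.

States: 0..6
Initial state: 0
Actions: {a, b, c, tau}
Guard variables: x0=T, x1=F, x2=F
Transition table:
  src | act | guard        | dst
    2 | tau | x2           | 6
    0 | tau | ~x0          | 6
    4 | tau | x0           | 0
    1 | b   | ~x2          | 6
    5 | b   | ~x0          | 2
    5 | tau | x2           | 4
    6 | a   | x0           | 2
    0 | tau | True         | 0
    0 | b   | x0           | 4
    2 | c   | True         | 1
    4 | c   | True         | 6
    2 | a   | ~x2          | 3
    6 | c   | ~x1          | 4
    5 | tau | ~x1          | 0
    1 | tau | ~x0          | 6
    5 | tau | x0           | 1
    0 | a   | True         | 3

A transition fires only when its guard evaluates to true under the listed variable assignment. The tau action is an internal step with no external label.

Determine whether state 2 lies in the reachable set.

12 transition(s) survive guard evaluation.
Layer 0: {0}
Layer 1: {3,4}  cumulative {0,3,4}
Layer 2: {6}  cumulative {0,3,4,6}
Layer 3: {2}  cumulative {0,2,3,4,6}
Layer 4: {1}  cumulative {0,1,2,3,4,6}
Reachable = {0,1,2,3,4,6}
witness 2: b·c·a

Answer: REACHABLE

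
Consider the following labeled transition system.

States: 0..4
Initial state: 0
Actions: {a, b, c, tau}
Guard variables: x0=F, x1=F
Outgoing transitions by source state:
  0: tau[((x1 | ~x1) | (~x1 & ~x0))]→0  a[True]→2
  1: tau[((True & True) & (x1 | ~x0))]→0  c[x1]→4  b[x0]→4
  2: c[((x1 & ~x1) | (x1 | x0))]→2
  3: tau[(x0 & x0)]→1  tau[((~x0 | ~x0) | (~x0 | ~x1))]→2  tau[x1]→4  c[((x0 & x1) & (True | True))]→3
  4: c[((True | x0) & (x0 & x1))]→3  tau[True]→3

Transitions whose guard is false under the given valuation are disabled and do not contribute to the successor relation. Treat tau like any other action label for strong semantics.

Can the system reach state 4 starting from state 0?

Answer: UNREACHABLE

Analysis:
After dropping false guards: 5 live edges.
Layer 0: {0}
Layer 1: {2}  cumulative {0,2}
R = {0,2}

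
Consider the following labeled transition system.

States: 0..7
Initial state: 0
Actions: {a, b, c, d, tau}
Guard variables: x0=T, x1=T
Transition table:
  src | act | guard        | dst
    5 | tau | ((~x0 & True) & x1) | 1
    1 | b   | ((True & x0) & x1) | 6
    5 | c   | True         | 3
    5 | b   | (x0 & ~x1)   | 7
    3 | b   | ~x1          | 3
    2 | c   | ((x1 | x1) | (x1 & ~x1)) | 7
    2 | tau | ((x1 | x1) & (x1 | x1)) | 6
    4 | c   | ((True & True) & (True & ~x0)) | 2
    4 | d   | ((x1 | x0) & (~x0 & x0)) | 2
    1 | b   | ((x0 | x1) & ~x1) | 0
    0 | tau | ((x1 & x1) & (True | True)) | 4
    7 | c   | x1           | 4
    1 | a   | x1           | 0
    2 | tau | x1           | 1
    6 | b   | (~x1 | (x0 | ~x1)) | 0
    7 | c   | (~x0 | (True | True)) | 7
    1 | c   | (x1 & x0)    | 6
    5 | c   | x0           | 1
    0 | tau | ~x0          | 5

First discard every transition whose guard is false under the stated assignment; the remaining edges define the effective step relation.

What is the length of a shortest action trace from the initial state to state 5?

BFS to 5:
  Layer 0: {0}
  Layer 1: {4}
5 never appears.

Answer: UNREACHABLE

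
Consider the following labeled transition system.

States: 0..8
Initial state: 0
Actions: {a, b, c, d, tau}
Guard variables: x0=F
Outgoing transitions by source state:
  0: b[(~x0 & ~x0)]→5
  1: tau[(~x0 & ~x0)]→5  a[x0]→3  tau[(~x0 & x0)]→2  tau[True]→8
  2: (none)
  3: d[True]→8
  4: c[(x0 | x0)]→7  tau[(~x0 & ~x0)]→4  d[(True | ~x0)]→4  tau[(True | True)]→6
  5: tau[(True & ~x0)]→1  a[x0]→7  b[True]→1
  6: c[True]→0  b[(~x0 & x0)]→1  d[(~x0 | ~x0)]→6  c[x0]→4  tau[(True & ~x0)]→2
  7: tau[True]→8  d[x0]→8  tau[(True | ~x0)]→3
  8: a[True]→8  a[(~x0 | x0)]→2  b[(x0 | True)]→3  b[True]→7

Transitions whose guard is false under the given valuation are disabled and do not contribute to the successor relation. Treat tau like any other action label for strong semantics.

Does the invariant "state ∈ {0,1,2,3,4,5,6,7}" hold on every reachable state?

Answer: INVARIANT VIOLATED at state 8

Analysis:
Safe = {0,1,2,3,4,5,6,7}
R = {0,1,2,3,5,7,8}
  0: ✓
  1: ✓
  2: ✓
  3: ✓
  5: ✓
  7: ✓
  8: VIOLATES
counterexample path to 8: b·tau·tau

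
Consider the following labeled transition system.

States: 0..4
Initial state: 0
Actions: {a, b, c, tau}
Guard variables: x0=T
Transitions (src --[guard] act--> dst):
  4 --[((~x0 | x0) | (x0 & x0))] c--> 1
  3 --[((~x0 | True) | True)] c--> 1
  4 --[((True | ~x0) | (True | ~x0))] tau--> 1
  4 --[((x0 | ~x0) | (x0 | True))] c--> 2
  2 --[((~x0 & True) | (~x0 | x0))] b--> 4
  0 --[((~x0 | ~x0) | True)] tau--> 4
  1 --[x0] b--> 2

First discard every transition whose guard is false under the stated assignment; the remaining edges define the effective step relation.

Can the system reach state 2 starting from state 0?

Guard filter leaves 7 enabled edge(s).
L0 = {0}
L1 = {4}  now seen {0,4}
L2 = {1,2}  now seen {0,1,2,4}
Reach set: {0,1,2,4}
trace reaching 2: tau·c

Answer: REACHABLE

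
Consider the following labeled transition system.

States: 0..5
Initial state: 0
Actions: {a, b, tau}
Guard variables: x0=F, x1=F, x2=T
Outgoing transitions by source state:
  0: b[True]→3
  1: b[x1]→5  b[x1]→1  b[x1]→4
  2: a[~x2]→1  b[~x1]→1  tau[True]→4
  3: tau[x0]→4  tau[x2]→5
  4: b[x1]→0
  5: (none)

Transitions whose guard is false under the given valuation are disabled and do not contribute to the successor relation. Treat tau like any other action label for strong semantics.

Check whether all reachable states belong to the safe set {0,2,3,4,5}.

Safe = {0,2,3,4,5}
Reach set: {0,3,5}
  0: ✓
  3: ✓
  5: ✓

Answer: INVARIANT HOLDS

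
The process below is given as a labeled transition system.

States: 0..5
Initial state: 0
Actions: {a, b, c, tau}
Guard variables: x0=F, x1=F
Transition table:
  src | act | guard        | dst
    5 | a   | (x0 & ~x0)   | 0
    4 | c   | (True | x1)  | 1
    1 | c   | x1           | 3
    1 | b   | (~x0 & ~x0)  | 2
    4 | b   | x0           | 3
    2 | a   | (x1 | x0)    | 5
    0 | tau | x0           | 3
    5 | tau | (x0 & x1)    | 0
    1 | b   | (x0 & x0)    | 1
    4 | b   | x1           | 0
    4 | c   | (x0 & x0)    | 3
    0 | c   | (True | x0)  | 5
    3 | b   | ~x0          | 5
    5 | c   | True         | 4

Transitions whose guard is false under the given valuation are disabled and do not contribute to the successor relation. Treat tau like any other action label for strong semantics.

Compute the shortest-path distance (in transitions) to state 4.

Answer: 2

Trace:
Layered search for 4:
  L0 = {0}
  L1 = {5}
  L2 = {4}
first hit 4 at d=2 via c·c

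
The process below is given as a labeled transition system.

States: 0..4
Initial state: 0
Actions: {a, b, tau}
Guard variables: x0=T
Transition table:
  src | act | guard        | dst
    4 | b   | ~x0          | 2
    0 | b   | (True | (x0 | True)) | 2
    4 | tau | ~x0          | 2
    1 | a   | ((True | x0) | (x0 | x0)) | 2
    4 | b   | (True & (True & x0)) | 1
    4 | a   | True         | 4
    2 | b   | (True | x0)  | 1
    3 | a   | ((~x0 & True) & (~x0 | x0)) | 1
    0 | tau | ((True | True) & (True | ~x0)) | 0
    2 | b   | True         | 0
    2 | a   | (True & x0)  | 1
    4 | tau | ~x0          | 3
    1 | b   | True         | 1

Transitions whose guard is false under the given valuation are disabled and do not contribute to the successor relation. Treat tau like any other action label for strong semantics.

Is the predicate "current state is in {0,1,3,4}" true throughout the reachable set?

Inv-set: {0,1,3,4}
Reachable = {0,1,2}
  0: safe
  1: safe
  2: outside
counterexample path to 2: b

Answer: INVARIANT VIOLATED at state 2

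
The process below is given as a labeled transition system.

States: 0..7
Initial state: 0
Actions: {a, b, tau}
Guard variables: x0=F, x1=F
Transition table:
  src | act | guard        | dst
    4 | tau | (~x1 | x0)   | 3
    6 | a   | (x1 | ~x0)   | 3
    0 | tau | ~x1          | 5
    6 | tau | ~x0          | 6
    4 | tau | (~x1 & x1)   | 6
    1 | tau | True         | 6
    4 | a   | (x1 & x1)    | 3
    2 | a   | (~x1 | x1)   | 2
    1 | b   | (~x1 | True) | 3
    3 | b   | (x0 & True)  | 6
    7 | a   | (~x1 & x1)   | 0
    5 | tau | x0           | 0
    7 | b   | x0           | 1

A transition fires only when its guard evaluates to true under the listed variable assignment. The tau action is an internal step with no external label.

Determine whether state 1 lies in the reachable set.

After dropping false guards: 7 live edges.
L0 = {0}
L1 = {5}  total {0,5}
R = {0,5}

Answer: UNREACHABLE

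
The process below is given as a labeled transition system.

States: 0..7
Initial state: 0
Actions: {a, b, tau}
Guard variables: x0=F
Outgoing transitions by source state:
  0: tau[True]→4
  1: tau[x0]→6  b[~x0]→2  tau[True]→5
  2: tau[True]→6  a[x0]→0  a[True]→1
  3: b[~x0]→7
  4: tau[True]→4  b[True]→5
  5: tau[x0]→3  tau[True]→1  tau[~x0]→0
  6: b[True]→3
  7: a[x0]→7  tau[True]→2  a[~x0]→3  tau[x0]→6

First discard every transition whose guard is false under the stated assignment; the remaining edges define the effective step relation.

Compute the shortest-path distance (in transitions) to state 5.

BFS to 5:
  L0 = {0}
  L1 = {4}
  L2 = {5}
first hit 5 at d=2 via tau·b

Answer: 2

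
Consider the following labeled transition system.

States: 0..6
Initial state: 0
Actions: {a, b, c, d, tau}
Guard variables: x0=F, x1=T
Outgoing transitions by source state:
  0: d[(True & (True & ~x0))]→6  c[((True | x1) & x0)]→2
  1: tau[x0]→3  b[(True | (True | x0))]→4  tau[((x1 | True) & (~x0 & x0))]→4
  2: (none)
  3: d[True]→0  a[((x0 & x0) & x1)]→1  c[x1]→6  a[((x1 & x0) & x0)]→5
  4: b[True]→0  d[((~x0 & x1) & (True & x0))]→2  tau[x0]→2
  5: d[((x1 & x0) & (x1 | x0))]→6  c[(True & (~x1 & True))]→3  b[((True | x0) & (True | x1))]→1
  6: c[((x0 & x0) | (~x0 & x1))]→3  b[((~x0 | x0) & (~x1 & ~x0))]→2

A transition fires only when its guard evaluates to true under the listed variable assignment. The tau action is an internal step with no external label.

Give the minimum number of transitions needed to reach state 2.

BFS to 2:
  Layer 0: {0}
  Layer 1: {6}
  Layer 2: {3}
2 never appears.

Answer: UNREACHABLE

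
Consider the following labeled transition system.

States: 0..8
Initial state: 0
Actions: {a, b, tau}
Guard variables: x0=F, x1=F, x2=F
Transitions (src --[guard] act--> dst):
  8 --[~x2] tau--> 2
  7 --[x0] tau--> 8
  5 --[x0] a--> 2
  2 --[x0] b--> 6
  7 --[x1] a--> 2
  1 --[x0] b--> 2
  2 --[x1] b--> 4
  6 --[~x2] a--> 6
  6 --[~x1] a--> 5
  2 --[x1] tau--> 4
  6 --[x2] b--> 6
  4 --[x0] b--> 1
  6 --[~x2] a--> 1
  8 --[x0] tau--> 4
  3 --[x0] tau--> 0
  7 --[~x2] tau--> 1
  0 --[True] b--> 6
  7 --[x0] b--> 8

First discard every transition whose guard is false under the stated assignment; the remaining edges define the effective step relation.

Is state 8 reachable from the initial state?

6 transition(s) survive guard evaluation.
depth 0: {0}
depth 1: {6}  total {0,6}
depth 2: {1,5}  total {0,1,5,6}
Reach set: {0,1,5,6}

Answer: UNREACHABLE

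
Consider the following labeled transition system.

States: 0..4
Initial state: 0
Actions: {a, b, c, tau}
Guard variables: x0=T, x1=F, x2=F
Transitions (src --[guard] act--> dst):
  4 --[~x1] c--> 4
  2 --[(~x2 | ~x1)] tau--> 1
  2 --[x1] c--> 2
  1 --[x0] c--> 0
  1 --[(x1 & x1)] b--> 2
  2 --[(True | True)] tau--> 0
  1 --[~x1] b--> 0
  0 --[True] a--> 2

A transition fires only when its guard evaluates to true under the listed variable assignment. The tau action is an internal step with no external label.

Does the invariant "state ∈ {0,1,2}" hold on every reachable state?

Inv-set: {0,1,2}
Reachable = {0,1,2}
  0: ok
  1: ok
  2: ok

Answer: INVARIANT HOLDS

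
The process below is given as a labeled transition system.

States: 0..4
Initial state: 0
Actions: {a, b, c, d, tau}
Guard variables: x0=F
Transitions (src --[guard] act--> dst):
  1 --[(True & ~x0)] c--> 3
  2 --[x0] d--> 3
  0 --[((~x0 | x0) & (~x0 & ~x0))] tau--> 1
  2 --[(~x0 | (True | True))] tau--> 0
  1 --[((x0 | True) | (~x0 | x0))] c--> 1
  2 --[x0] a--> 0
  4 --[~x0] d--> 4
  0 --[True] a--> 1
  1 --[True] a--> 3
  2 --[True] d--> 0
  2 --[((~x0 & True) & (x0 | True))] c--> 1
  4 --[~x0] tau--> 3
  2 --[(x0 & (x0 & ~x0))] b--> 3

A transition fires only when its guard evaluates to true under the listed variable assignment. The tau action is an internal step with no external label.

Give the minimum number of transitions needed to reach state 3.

Answer: 2

Trace:
Breadth-first toward 3:
  Layer 0: {0}
  Layer 1: {1}
  Layer 2: {3}
depth(3)=2, e.g. a·a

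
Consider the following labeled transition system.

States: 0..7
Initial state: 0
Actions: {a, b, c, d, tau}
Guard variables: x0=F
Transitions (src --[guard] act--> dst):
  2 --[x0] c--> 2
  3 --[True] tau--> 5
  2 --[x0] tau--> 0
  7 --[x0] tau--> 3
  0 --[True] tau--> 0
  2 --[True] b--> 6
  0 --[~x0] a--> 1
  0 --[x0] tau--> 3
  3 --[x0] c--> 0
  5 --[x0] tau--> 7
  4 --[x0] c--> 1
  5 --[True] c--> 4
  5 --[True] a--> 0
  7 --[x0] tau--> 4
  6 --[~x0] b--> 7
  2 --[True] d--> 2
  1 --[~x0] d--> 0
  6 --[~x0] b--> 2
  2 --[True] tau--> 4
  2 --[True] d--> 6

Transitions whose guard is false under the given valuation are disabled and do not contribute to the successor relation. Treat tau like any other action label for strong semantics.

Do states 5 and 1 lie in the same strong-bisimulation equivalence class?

Compute ~ classes (split until stable):
  π0 = {{0,1,2,3,4,5,6,7}}
  π1 = {{0},{1},{2},{3},{4,7},{5},{6}}
stable after 2 split(s): 7 block(s)
5∈{5}, 1∈{1}

Answer: NOT BISIMILAR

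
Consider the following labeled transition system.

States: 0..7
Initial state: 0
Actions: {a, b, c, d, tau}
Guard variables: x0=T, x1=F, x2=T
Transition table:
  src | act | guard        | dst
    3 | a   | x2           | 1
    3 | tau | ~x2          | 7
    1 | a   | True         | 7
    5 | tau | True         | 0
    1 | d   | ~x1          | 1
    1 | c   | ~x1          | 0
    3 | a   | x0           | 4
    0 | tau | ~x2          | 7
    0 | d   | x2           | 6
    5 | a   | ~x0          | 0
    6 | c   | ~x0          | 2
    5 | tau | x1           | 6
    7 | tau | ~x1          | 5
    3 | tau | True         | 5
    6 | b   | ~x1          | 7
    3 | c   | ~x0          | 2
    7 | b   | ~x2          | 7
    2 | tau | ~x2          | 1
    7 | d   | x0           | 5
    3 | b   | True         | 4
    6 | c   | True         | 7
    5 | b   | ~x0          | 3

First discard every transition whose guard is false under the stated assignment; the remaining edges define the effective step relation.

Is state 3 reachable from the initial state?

Answer: UNREACHABLE

Working:
Guard filter leaves 13 enabled edge(s).
L0 = {0}
L1 = {6}  total {0,6}
L2 = {7}  total {0,6,7}
L3 = {5}  total {0,5,6,7}
Reach set: {0,5,6,7}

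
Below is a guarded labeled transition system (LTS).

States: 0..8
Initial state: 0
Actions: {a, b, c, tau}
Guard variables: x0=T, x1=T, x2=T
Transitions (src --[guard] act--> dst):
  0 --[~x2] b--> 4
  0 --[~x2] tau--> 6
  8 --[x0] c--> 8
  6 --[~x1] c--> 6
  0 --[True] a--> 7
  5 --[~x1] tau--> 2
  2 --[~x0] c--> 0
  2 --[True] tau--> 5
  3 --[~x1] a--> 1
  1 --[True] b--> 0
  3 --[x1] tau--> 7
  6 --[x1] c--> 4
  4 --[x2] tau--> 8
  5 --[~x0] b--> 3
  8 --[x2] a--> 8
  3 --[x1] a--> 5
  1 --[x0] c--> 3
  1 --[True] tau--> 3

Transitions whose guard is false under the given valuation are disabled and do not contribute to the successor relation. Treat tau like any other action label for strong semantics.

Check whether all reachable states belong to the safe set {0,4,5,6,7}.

Inv-set: {0,4,5,6,7}
Reach set: {0,7}
  0: ok
  7: ok

Answer: INVARIANT HOLDS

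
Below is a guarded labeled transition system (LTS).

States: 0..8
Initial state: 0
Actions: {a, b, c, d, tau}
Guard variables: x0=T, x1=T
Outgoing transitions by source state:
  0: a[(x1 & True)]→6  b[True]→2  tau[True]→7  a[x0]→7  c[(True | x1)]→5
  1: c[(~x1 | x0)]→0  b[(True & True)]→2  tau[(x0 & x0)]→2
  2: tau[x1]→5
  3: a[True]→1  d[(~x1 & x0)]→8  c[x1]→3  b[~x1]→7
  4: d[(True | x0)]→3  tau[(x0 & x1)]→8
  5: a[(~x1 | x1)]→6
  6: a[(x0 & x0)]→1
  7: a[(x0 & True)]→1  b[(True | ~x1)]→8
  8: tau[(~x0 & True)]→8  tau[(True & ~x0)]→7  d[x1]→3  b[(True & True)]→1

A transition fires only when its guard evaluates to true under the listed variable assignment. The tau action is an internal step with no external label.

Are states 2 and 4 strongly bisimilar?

Compute ~ classes (split until stable):
  round 0: {{0,1,2,3,4,5,6,7,8}}
  round 1: {{0},{1},{2},{3},{4},{5,6},{7},{8}}
  round 2: {{0},{1},{2},{3},{4},{5},{6},{7},{8}}
stable after 3 split(s): 9 block(s)
2∈{2}, 4∈{4}

Answer: NOT BISIMILAR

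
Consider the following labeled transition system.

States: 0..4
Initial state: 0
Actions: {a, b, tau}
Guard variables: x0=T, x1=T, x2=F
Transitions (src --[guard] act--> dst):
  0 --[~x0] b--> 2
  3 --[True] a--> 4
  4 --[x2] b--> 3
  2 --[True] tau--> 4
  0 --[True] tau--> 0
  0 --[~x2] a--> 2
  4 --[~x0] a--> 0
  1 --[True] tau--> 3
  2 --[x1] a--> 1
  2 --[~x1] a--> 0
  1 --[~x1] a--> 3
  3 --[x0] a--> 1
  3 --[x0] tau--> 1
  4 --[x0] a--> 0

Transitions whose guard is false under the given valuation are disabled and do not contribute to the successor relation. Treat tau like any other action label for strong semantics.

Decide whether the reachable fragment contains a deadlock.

Answer: DEADLOCK-FREE

Working:
R = {0,1,2,3,4}
  0: a→2  tau→0  [2 exit(s)]
  1: tau→3  [1 exit(s)]
  2: a→1  tau→4  [2 exit(s)]
  3: a→1  a→4  tau→1  [3 exit(s)]
  4: a→0  [1 exit(s)]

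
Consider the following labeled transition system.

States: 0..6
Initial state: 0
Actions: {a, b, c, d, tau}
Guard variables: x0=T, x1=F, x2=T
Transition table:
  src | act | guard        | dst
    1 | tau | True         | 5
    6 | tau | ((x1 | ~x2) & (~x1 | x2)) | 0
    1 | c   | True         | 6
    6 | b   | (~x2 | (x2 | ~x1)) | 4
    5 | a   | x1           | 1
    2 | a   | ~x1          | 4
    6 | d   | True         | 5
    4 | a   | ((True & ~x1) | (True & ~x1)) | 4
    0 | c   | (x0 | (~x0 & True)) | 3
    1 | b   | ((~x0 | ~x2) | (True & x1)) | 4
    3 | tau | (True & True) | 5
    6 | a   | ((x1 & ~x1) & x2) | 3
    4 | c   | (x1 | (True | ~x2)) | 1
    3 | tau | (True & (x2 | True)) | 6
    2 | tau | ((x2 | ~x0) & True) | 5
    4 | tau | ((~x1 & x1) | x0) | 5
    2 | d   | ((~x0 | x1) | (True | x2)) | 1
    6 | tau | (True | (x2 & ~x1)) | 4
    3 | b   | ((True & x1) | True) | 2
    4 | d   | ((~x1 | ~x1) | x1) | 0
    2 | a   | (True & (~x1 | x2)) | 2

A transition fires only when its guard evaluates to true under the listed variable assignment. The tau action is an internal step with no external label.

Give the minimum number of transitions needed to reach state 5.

Answer: 2

Working:
BFS to 5:
  L0 = {0}
  L1 = {3}
  L2 = {2,5,6}
first hit 5 at d=2 via c·tau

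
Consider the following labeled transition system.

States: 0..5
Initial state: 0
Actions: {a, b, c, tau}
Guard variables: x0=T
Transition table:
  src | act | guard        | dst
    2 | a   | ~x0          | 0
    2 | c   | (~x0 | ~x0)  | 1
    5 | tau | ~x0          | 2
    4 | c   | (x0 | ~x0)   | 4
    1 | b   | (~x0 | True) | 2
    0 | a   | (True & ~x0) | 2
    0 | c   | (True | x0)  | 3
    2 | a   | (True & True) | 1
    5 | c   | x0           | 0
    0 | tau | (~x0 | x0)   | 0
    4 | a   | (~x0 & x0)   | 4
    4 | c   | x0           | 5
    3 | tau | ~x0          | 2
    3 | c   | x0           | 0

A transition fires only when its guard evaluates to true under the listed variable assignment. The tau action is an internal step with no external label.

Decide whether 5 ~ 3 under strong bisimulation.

Compute ~ classes (split until stable):
  round 0: {{0,1,2,3,4,5}}
  round 1: {{0},{1},{2},{3,4,5}}
  round 2: {{0},{1},{2},{3,5},{4}}
stable after 3 split(s): 5 block(s)
[5]={3,5}  [3]={3,5}

Answer: BISIMILAR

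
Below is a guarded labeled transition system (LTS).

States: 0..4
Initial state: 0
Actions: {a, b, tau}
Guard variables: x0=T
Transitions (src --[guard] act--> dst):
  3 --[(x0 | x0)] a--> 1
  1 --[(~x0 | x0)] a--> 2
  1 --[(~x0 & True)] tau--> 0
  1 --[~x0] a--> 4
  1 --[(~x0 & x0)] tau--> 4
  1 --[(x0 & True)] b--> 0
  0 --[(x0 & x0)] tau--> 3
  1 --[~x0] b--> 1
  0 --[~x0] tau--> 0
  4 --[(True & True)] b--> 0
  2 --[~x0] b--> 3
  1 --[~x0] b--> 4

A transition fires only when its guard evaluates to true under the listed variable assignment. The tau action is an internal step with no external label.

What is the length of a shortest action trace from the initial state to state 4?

Answer: UNREACHABLE

Trace:
Breadth-first toward 4:
  depth 0: {0}
  depth 1: {3}
  depth 2: {1}
  depth 3: {2}
4 never appears.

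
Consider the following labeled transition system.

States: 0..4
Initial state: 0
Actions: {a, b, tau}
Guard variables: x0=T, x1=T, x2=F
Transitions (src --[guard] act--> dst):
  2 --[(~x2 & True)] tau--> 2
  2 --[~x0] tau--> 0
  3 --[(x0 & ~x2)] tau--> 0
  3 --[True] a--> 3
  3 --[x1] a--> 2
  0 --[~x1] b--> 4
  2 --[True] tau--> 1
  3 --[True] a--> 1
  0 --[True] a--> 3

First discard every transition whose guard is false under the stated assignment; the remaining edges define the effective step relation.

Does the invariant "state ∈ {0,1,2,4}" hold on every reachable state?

Inv-set: {0,1,2,4}
Reachable = {0,1,2,3}
  0: ✓
  1: ✓
  2: ✓
  3: ✗ unsafe
witness against invariant: a → 3

Answer: INVARIANT VIOLATED at state 3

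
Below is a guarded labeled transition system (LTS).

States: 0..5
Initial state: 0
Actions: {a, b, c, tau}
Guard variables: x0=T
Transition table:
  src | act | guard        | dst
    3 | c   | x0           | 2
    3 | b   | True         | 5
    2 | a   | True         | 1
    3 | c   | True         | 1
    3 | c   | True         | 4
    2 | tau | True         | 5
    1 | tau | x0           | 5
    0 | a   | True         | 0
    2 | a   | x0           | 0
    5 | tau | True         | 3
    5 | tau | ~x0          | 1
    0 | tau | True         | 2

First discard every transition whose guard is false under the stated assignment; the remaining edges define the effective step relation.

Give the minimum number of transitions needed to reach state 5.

Breadth-first toward 5:
  depth 0: {0}
  depth 1: {2}
  depth 2: {1,5}
5 enters at depth 2; path tau·tau

Answer: 2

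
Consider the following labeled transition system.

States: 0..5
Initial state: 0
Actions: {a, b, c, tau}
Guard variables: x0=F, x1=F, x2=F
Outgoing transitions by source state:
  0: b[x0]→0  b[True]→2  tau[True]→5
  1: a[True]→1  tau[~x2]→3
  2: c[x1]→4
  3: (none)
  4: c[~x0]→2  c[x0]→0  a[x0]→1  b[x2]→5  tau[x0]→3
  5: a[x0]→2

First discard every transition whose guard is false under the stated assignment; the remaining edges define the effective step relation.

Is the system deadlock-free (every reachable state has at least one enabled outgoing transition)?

Answer: DEADLOCK at state 2

Working:
Reachable = {0,2,5}
  0: b→2  tau→5  [2 exit(s)]
  2: ∅  [no exit]
  5: ∅  [no exit]
trace reaching 2: b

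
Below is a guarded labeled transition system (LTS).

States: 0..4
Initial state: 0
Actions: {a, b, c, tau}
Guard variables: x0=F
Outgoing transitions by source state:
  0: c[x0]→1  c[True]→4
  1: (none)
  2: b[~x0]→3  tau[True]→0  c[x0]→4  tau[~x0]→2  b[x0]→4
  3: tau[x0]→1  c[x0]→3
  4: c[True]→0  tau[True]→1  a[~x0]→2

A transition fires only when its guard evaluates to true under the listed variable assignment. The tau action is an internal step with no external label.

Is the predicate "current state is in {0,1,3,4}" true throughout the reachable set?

Safe = {0,1,3,4}
Reachable = {0,1,2,3,4}
  0: safe
  1: safe
  2: VIOLATES
  3: safe
  4: safe
witness against invariant: c·a → 2

Answer: INVARIANT VIOLATED at state 2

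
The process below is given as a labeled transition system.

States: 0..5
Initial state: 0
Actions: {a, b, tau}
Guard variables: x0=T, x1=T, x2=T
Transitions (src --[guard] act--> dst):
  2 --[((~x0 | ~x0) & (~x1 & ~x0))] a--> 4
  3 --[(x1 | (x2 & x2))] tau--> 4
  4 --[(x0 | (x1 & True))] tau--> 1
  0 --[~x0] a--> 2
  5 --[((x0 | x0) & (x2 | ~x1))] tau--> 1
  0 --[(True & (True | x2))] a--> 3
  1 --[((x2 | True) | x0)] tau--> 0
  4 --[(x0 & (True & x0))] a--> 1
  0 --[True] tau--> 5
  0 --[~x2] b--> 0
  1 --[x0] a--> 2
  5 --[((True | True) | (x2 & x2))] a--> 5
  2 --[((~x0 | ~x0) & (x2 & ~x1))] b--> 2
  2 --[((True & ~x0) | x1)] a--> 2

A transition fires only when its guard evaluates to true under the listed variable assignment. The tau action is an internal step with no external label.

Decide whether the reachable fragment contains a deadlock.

R = {0,1,2,3,4,5}
  0: a→3  tau→5  [2 exit(s)]
  1: a→2  tau→0  [2 exit(s)]
  2: a→2  [1 exit(s)]
  3: tau→4  [1 exit(s)]
  4: a→1  tau→1  [2 exit(s)]
  5: a→5  tau→1  [2 exit(s)]

Answer: DEADLOCK-FREE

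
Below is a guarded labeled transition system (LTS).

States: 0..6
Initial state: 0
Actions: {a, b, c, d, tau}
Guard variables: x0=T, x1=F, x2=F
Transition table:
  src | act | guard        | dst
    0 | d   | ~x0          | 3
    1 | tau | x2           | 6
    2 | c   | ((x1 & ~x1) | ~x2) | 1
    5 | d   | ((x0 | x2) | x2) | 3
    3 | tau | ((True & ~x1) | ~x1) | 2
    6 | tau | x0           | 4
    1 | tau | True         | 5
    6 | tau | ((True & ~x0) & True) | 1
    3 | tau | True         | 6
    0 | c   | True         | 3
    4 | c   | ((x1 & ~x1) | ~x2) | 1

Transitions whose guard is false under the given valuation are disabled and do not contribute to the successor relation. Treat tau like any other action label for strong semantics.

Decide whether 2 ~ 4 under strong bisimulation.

Answer: BISIMILAR

Analysis:
Refine partition for ~:
  P[0] = {{0,1,2,3,4,5,6}}
  P[1] = {{0,2,4},{1,3,6},{5}}
  P[2] = {{0,2,4},{1},{3},{5},{6}}
  P[3] = {{0},{1},{2,4},{3},{5},{6}}
6 equivalence class(es) (converged in 4)
[2]={2,4}  [4]={2,4}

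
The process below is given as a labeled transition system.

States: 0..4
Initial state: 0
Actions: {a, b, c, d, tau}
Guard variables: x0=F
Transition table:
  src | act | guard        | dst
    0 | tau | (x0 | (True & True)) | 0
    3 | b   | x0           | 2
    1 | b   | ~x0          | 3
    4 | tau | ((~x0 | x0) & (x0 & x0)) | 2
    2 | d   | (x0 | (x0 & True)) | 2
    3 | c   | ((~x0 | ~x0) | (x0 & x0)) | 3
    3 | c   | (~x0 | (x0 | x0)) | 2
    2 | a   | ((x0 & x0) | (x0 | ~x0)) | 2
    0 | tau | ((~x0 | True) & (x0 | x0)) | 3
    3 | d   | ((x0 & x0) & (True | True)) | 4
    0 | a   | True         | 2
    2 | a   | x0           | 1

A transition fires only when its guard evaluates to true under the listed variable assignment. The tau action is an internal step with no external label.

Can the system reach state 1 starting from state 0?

6 transition(s) survive guard evaluation.
depth 0: {0}
depth 1: {2}  cumulative {0,2}
Reach set: {0,2}

Answer: UNREACHABLE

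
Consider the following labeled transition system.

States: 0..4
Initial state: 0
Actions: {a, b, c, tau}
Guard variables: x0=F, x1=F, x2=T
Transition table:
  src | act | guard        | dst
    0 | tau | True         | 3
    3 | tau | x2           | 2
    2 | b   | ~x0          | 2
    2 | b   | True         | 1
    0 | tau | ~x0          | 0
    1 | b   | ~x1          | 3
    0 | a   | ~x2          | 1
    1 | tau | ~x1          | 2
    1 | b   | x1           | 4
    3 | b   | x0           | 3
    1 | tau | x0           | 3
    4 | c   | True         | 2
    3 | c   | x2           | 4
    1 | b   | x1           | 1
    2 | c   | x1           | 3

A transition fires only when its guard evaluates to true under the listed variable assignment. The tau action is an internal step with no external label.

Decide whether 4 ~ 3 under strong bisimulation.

Answer: NOT BISIMILAR

Analysis:
Compute ~ classes (split until stable):
  P[0] = {{0,1,2,3,4}}
  P[1] = {{0},{1},{2},{3},{4}}
5 equivalence class(es) (converged in 2)
class of 4: {4}; class of 3: {3}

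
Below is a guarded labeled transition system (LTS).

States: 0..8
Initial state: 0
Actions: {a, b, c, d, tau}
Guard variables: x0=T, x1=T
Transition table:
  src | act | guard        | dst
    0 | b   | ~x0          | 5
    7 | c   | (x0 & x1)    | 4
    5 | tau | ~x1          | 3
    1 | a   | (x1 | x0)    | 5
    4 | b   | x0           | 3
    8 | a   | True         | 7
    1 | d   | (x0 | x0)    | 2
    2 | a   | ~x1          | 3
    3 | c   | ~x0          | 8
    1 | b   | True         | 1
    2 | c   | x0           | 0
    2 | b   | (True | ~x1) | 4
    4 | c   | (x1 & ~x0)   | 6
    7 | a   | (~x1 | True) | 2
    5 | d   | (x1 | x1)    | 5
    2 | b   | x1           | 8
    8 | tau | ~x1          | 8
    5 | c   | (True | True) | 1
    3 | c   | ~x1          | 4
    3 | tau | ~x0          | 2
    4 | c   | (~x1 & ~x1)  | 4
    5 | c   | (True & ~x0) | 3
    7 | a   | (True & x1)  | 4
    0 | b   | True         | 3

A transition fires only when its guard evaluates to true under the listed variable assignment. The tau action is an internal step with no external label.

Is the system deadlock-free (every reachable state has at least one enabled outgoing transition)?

Answer: DEADLOCK at state 3

Trace:
Reach set: {0,3}
  0: b→3  [1 out]
  3: ∅  [no exit]
trace reaching 3: b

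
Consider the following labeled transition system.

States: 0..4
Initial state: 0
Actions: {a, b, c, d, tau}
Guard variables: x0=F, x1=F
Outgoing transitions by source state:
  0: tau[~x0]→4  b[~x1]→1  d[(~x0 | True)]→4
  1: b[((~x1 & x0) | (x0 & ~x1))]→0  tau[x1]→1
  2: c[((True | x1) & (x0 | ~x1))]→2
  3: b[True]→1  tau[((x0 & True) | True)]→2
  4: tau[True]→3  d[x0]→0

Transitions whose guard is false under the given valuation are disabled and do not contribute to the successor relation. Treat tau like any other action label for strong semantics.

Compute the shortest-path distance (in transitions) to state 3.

Layered search for 3:
  depth 0: {0}
  depth 1: {1,4}
  depth 2: {3}
depth(3)=2, e.g. d·tau

Answer: 2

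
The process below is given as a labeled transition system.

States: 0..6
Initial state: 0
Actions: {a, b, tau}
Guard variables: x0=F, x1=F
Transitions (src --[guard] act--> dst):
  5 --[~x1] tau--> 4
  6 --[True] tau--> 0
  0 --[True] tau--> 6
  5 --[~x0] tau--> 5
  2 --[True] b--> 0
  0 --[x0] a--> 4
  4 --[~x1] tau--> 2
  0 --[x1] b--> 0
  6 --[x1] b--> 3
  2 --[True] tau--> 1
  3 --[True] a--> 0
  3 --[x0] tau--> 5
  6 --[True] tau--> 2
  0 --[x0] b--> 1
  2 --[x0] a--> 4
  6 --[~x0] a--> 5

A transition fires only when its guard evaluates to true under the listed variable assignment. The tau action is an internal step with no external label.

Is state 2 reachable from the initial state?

Guard filter leaves 10 enabled edge(s).
depth 0: {0}
depth 1: {6}  cumulative {0,6}
depth 2: {2,5}  cumulative {0,2,5,6}
depth 3: {1,4}  cumulative {0,1,2,4,5,6}
Reach set: {0,1,2,4,5,6}
witness 2: tau·tau

Answer: REACHABLE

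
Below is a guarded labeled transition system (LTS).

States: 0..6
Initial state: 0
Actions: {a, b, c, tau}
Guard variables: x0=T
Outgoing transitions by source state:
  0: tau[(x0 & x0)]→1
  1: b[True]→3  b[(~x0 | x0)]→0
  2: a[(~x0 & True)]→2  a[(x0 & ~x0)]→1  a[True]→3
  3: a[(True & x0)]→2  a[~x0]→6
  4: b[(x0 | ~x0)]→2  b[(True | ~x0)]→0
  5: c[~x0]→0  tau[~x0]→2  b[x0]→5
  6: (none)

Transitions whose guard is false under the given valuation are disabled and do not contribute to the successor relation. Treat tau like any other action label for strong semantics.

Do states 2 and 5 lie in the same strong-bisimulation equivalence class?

Answer: NOT BISIMILAR

Analysis:
Bisimulation quotient by refinement:
  P[0] = {{0,1,2,3,4,5,6}}
  P[1] = {{0},{1,4,5},{2,3},{6}}
  P[2] = {{0},{1,4},{2,3},{5},{6}}
5 equivalence class(es) (converged in 3)
2∈{2,3}, 5∈{5}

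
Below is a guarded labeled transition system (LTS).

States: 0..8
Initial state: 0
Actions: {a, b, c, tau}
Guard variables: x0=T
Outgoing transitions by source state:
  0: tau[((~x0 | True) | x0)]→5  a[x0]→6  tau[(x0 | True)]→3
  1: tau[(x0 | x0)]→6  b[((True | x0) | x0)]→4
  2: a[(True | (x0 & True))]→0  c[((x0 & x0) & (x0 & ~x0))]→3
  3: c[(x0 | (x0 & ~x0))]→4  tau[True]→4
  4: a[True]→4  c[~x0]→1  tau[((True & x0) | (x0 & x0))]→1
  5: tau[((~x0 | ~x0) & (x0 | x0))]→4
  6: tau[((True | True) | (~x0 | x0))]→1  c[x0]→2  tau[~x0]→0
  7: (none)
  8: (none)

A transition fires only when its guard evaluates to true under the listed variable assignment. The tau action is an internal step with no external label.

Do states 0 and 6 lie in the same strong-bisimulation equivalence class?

Answer: NOT BISIMILAR

Trace:
Compute ~ classes (split until stable):
  P[0] = {{0,1,2,3,4,5,6,7,8}}
  P[1] = {{0,4},{1},{2},{3,6},{5,7,8}}
  P[2] = {{0},{1},{2},{3},{4},{5,7,8},{6}}
stable after 3 split(s): 7 block(s)
[0]={0}  [6]={6}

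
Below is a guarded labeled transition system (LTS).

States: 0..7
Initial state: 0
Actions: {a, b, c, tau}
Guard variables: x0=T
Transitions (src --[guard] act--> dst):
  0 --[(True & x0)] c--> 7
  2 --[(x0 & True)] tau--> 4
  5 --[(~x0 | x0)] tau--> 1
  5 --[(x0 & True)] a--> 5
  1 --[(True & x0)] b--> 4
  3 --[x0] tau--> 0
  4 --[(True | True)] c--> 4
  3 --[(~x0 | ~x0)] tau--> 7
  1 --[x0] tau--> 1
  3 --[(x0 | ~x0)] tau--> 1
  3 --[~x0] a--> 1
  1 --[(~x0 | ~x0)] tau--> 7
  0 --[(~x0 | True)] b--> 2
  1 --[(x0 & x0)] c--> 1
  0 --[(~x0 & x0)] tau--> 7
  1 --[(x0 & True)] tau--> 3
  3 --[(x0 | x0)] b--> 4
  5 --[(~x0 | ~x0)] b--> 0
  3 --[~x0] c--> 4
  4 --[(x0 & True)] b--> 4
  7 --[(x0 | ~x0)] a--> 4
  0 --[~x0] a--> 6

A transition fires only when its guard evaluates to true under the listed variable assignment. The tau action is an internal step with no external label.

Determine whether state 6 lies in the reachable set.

After dropping false guards: 15 live edges.
Layer 0: {0}
Layer 1: {2,7}  now seen {0,2,7}
Layer 2: {4}  now seen {0,2,4,7}
R = {0,2,4,7}

Answer: UNREACHABLE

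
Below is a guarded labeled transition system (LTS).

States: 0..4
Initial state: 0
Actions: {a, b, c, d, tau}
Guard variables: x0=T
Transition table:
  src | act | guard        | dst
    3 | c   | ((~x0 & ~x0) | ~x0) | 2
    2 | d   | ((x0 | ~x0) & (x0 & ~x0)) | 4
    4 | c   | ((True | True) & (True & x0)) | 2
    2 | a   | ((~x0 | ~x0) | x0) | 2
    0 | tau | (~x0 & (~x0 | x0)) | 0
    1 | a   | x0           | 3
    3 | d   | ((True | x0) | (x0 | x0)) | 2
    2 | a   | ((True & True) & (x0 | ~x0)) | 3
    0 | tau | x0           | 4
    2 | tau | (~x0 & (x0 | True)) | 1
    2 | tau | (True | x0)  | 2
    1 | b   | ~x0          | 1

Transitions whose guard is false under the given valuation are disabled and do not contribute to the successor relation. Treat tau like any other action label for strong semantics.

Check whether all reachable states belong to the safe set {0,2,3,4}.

Allowed set {0,2,3,4}
Reach set: {0,2,3,4}
  0: ok
  2: ok
  3: ok
  4: ok

Answer: INVARIANT HOLDS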